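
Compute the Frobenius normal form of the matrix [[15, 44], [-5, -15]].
R = [[0, 5], [1, 0]]

The invariant factors of A (the non-unit diagonal entries of the Smith normal form of xI - A over ℚ[x]) are x^2 - 5, each dividing the next. The characteristic polynomial is their product, x^2 - 5.

The rational canonical form is the block-diagonal matrix of companion matrices C(f_i):
R = [[0, 5], [1, 0]].

Note the characteristic polynomial does not split into linear factors over ℚ, so A has no Jordan form over ℚ; the rational canonical form exists over any field.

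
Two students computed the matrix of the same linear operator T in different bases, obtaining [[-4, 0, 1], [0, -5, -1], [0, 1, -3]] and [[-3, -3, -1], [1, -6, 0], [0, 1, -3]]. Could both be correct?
Yes.

Two matrices over a field are similar if and only if they have the same invariant factors.

Both A and B have characteristic polynomial (x + 4)^3 and minimal polynomial (x + 4)^3. Computing further, both have invariant factors (x + 4)^3. Hence A and B are similar.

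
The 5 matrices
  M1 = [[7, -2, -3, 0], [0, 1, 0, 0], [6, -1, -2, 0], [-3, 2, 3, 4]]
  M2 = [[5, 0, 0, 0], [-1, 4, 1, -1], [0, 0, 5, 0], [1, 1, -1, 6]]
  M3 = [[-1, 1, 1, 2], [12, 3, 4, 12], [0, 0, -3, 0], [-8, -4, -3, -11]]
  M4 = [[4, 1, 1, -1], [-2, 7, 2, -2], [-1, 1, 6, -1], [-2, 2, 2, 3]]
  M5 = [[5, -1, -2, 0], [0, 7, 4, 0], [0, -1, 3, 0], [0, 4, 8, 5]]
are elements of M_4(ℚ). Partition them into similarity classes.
Characteristic polynomials: χ_{M1} = (x - 4)^2(x - 1)^2, χ_{M2} = (x - 5)^4, χ_{M3} = (x + 3)^4, χ_{M4} = (x - 5)^4, χ_{M5} = (x - 5)^4.

{M1}: invariant factors x - 4, (x - 4)(x - 1)^2.

{M2, M4, M5}: invariant factors x - 5, x - 5, (x - 5)^2.

{M3}: invariant factors (x + 3)^2, (x + 3)^2.

Matrices are similar if and only if their invariant-factor lists agree; the partition into similarity classes is {M1}, {M2, M4, M5}, {M3}.

3 classes: {M1}, {M2, M4, M5}, {M3}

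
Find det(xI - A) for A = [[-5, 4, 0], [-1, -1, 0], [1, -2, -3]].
xI - A = [[x + 5, -4, 0], [1, x + 1, 0], [-1, 2, x + 3]].

Expanding det(xI - A) along the first row:
det(xI - A) = + (x + 5)·det([[x + 1, 0], [2, x + 3]]) - (-4)·det([[1, 0], [-1, x + 3]]) + (0)·det([[1, x + 1], [-1, 2]]).

Evaluating gives χ_A(x) = x^3 + 9x^2 + 27x + 27 = (x + 3)^3.

χ_A(x) = (x + 3)^3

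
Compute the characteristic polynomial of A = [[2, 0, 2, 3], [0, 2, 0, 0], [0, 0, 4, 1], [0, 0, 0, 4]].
xI - A = [[x - 2, 0, -2, -3], [0, x - 2, 0, 0], [0, 0, x - 4, -1], [0, 0, 0, x - 4]].

Expanding det(xI - A) along the first row:
det(xI - A) = + (x - 2)·det([[x - 2, 0, 0], [0, x - 4, -1], [0, 0, x - 4]]) - (0)·det([[0, 0, 0], [0, x - 4, -1], [0, 0, x - 4]]) + (-2)·det([[0, x - 2, 0], [0, 0, -1], [0, 0, x - 4]]) - (-3)·det([[0, x - 2, 0], [0, 0, x - 4], [0, 0, 0]]).

Evaluating gives χ_A(x) = x^4 - 12x^3 + 52x^2 - 96x + 64 = (x - 4)^2(x - 2)^2.

χ_A(x) = (x - 4)^2(x - 2)^2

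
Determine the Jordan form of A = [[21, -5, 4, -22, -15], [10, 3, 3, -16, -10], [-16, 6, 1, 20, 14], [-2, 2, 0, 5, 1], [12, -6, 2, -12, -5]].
J = [[5, 1, 0, 0, 0], [0, 5, 1, 0, 0], [0, 0, 5, 0, 0], [0, 0, 0, 5, 1], [0, 0, 0, 0, 5]]

The characteristic polynomial is det(xI - A) = (x - 5)^5, so the eigenvalues are 5 (algebraic multiplicity 5).

For λ = 5: rank(A - 5I) = 3, rank((A - 5I)^2) = 1, rank((A - 5I)^3) = 0. The eigenspace has dimension 5 - 3 = 2, so there are 2 Jordan blocks; the rank sequence gives block sizes [3, 2].

Assembling the blocks gives the Jordan form J above.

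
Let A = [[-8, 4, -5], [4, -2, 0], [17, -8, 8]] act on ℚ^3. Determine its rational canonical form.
The invariant factors of A (the non-unit diagonal entries of the Smith normal form of xI - A over ℚ[x]) are (x + 2)(x^2 + 5), each dividing the next. The characteristic polynomial is their product, (x + 2)(x^2 + 5).

The rational canonical form is the block-diagonal matrix of companion matrices C(f_i):
R = [[0, 0, -10], [1, 0, -5], [0, 1, -2]].

Note the characteristic polynomial does not split into linear factors over ℚ, so A has no Jordan form over ℚ; the rational canonical form exists over any field.

R = [[0, 0, -10], [1, 0, -5], [0, 1, -2]]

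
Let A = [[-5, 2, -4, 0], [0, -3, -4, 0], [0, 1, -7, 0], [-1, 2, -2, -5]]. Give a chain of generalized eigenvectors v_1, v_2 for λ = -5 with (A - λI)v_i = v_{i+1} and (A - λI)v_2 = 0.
v_1 = [[1, 2, 1, 0]]^T, v_2 = [[0, 0, 0, 1]]^T

We seek v_1 ∈ ker((A + 5I)^2) \ ker(A + 5I), then set v_{i+1} = (A + 5I) v_i.

One such chain is v_1 = [[1, 2, 1, 0]]^T, v_2 = [[0, 0, 0, 1]]^T. Check: (A + 5I) v_2 = [[0, 0, 0, 0]]^T = 0.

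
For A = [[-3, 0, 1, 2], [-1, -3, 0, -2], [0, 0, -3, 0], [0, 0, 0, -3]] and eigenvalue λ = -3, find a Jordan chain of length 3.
v_1 = [[-1, -2, 1, 0]]^T, v_2 = [[1, 1, 0, 0]]^T, v_3 = [[0, -1, 0, 0]]^T

We seek v_1 ∈ ker((A + 3I)^3) \ ker((A + 3I)^2), then set v_{i+1} = (A + 3I) v_i.

One such chain is v_1 = [[-1, -2, 1, 0]]^T, v_2 = [[1, 1, 0, 0]]^T, v_3 = [[0, -1, 0, 0]]^T. Check: (A + 3I) v_3 = [[0, 0, 0, 0]]^T = 0.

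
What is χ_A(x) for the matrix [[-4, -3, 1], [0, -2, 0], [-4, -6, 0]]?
χ_A(x) = (x + 2)^3

xI - A = [[x + 4, 3, -1], [0, x + 2, 0], [4, 6, x]].

Expanding det(xI - A) along the first row:
det(xI - A) = + (x + 4)·det([[x + 2, 0], [6, x]]) - (3)·det([[0, 0], [4, x]]) + (-1)·det([[0, x + 2], [4, 6]]).

Evaluating gives χ_A(x) = x^3 + 6x^2 + 12x + 8 = (x + 2)^3.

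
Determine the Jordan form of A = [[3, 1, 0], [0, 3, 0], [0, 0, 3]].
J = [[3, 1, 0], [0, 3, 0], [0, 0, 3]]

The characteristic polynomial is det(xI - A) = (x - 3)^3, so the eigenvalues are 3 (algebraic multiplicity 3).

For λ = 3: rank(A - 3I) = 1, rank((A - 3I)^2) = 0. The eigenspace has dimension 3 - 1 = 2, so there are 2 Jordan blocks; the rank sequence gives block sizes [2, 1].

Assembling the blocks gives the Jordan form J above.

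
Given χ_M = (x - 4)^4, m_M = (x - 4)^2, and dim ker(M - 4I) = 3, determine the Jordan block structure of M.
λ = 4: algebraic multiplicity 4 (exponent in χ_M), largest block size 2 (exponent in m_M), 3 blocks (geometric multiplicity). These force block sizes [2, 1, 1].

Jordan blocks: (4, 2), (4, 1), (4, 1)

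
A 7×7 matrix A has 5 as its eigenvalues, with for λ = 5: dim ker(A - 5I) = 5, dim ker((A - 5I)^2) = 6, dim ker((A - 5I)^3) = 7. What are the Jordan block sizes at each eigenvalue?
Jordan blocks: (5, 3), (5, 1), (5, 1), (5, 1), (5, 1)

λ = 5: successive nullity increments [5, 1, 1] count blocks of size ≥ k; block sizes are [3, 1, 1, 1, 1].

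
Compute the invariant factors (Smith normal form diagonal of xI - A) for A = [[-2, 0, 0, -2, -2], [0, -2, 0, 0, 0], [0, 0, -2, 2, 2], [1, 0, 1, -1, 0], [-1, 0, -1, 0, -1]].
x + 2, (x + 1)(x + 2), (x + 1)(x + 2)

The Jordan structure of A has elementary divisors (x + 2), (x + 2), (x + 2), (x + 1), (x + 1). Arranging the block sizes at each eigenvalue in decreasing order and taking row products gives the invariant factors.

Invariant factors (smallest first, each dividing the next): x + 2, (x + 1)(x + 2), (x + 1)(x + 2).

Check: the last factor (x + 1)(x + 2) is the minimal polynomial, and the product (x + 1)^2(x + 2)^3 is the characteristic polynomial.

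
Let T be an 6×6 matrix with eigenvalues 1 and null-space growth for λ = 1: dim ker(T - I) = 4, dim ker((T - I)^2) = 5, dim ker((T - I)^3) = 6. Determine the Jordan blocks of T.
λ = 1: successive nullity increments [4, 1, 1] count blocks of size ≥ k; block sizes are [3, 1, 1, 1].

Jordan blocks: (1, 3), (1, 1), (1, 1), (1, 1)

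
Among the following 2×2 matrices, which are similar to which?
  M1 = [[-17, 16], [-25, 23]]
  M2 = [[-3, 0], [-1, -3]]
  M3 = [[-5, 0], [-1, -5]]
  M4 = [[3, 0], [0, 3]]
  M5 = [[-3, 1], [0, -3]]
Characteristic polynomials: χ_{M1} = (x - 3)^2, χ_{M2} = (x + 3)^2, χ_{M3} = (x + 5)^2, χ_{M4} = (x - 3)^2, χ_{M5} = (x + 3)^2.

{M1}: invariant factors (x - 3)^2.

{M2, M5}: invariant factors (x + 3)^2.

{M3}: invariant factors (x + 5)^2.

{M4}: invariant factors x - 3, x - 3.

Matrices are similar if and only if their invariant-factor lists agree; the partition into similarity classes is {M1}, {M2, M5}, {M3}, {M4}.

4 classes: {M1}, {M2, M5}, {M3}, {M4}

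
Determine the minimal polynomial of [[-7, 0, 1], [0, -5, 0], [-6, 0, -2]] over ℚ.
m_A(x) = (x + 4)(x + 5)

The characteristic polynomial factors as (x + 4)(x + 5)^2. The minimal polynomial is ∏(x - λ)^{k_λ} where k_λ is the size of the largest Jordan block at λ.

For λ = -5: rank(A + 5I) = 1, and the largest Jordan block has size 1 (the smallest k with rank((A + 5I)^k) = rank((A + 5I)^(k+1))).
For λ = -4: rank(A + 4I) = 2, and the largest Jordan block has size 1 (the smallest k with rank((A + 4I)^k) = rank((A + 4I)^(k+1))).

So m_A(x) = (x + 4)(x + 5).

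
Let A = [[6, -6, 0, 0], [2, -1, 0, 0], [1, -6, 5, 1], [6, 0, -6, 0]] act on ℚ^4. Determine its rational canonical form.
The invariant factors of A (the non-unit diagonal entries of the Smith normal form of xI - A over ℚ[x]) are (x - 3)(x - 2), (x - 3)(x - 2), each dividing the next. The characteristic polynomial is their product, (x - 3)^2(x - 2)^2.

The rational canonical form is the block-diagonal matrix of companion matrices C(f_i):
R = [[0, -6, 0, 0], [1, 5, 0, 0], [0, 0, 0, -6], [0, 0, 1, 5]].

R = [[0, -6, 0, 0], [1, 5, 0, 0], [0, 0, 0, -6], [0, 0, 1, 5]]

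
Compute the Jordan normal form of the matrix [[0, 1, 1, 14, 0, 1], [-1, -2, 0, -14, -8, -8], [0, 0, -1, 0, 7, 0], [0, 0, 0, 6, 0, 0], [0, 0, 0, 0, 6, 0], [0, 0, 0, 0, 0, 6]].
J = [[-1, 1, 0, 0, 0, 0], [0, -1, 1, 0, 0, 0], [0, 0, -1, 0, 0, 0], [0, 0, 0, 6, 0, 0], [0, 0, 0, 0, 6, 0], [0, 0, 0, 0, 0, 6]]

The characteristic polynomial is det(xI - A) = (x - 6)^3(x + 1)^3, so the eigenvalues are -1 (algebraic multiplicity 3), 6 (algebraic multiplicity 3).

For λ = -1: rank(A + I) = 5, rank((A + I)^2) = 4, rank((A + I)^3) = 3. The eigenspace has dimension 6 - 5 = 1, so there is 1 Jordan block; the rank sequence gives block sizes [3].

For λ = 6: rank(A - 6I) = 3. The eigenspace has dimension 6 - 3 = 3, so there are 3 Jordan blocks; the rank sequence gives block sizes [1, 1, 1].

Assembling the blocks gives the Jordan form J above.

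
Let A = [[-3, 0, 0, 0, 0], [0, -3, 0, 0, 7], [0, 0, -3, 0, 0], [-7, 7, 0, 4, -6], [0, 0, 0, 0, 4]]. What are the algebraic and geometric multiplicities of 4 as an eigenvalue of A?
The characteristic polynomial is (x - 4)^2(x + 3)^3, so the factor x - 4 appears with exponent 2: the algebraic multiplicity is 2.

rank(A - 4I) = 4, so the eigenspace has dimension 5 - 4 = 1: the geometric multiplicity is 1.

Since 1 < 2, A is not diagonalizable.

algebraic multiplicity 2, geometric multiplicity 1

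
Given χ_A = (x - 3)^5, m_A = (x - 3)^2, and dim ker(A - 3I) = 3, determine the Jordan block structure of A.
Jordan blocks: (3, 2), (3, 2), (3, 1)

λ = 3: algebraic multiplicity 5 (exponent in χ_A), largest block size 2 (exponent in m_A), 3 blocks (geometric multiplicity). These force block sizes [2, 2, 1].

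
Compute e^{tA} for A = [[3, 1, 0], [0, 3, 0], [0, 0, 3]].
e^{tA} = [[e^{3*t}, t*e^{3*t}, 0], [0, e^{3*t}, 0], [0, 0, e^{3*t}]]

A has Jordan form J = [[3, 1, 0], [0, 3, 0], [0, 0, 3]] with A = PJP^{-1}, so e^{tA} = P e^{tJ} P^{-1}.

For a Jordan block J_k(λ), e^{tJ_k(λ)} = e^{λt} · (I + tN + t^2 N^2/2! + ... + t^{k-1} N^{k-1}/(k-1)!) where N is the nilpotent superdiagonal part.

Assembling the blocks and conjugating back gives the entries of e^{tA} as shown above.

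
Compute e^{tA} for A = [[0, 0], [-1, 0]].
A has Jordan form J = [[0, 1], [0, 0]] with A = PJP^{-1}, so e^{tA} = P e^{tJ} P^{-1}.

For a Jordan block J_k(λ), e^{tJ_k(λ)} = e^{λt} · (I + tN + t^2 N^2/2! + ... + t^{k-1} N^{k-1}/(k-1)!) where N is the nilpotent superdiagonal part.

Assembling the blocks and conjugating back gives the entries of e^{tA} as shown above.

e^{tA} = [[1, 0], [-t, 1]]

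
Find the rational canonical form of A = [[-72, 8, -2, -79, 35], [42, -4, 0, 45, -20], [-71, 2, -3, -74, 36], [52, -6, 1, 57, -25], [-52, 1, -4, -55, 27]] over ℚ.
The invariant factors of A (the non-unit diagonal entries of the Smith normal form of xI - A over ℚ[x]) are (x - 5)(x^2 + 1)^2, each dividing the next. The characteristic polynomial is their product, (x - 5)(x^2 + 1)^2.

The rational canonical form is the block-diagonal matrix of companion matrices C(f_i):
R = [[0, 0, 0, 0, 5], [1, 0, 0, 0, -1], [0, 1, 0, 0, 10], [0, 0, 1, 0, -2], [0, 0, 0, 1, 5]].

Note the characteristic polynomial does not split into linear factors over ℚ, so A has no Jordan form over ℚ; the rational canonical form exists over any field.

R = [[0, 0, 0, 0, 5], [1, 0, 0, 0, -1], [0, 1, 0, 0, 10], [0, 0, 1, 0, -2], [0, 0, 0, 1, 5]]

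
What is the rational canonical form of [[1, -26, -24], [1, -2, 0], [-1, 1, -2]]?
R = [[0, 0, -24], [1, 0, -2], [0, 1, -3]]

The invariant factors of A (the non-unit diagonal entries of the Smith normal form of xI - A over ℚ[x]) are (x + 4)(x^2 - x + 6), each dividing the next. The characteristic polynomial is their product, (x + 4)(x^2 - x + 6).

The rational canonical form is the block-diagonal matrix of companion matrices C(f_i):
R = [[0, 0, -24], [1, 0, -2], [0, 1, -3]].

Note the characteristic polynomial does not split into linear factors over ℚ, so A has no Jordan form over ℚ; the rational canonical form exists over any field.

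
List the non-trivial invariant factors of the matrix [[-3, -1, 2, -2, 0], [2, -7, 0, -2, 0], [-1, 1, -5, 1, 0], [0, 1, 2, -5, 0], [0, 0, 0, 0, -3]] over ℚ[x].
The Jordan structure of A has elementary divisors (x + 5)^2, (x + 5)^2, (x + 3). Arranging the block sizes at each eigenvalue in decreasing order and taking row products gives the invariant factors.

Invariant factors (smallest first, each dividing the next): (x + 5)^2, (x + 3)(x + 5)^2.

Check: the last factor (x + 3)(x + 5)^2 is the minimal polynomial, and the product (x + 3)(x + 5)^4 is the characteristic polynomial.

(x + 5)^2, (x + 3)(x + 5)^2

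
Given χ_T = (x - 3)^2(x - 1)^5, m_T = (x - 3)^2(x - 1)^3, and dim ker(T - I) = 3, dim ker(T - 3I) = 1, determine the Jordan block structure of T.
λ = 1: algebraic multiplicity 5 (exponent in χ_T), largest block size 3 (exponent in m_T), 3 blocks (geometric multiplicity). These force block sizes [3, 1, 1].
λ = 3: algebraic multiplicity 2 (exponent in χ_T), largest block size 2 (exponent in m_T), 1 block (geometric multiplicity). This forces block sizes [2].

Jordan blocks: (1, 3), (1, 1), (1, 1), (3, 2)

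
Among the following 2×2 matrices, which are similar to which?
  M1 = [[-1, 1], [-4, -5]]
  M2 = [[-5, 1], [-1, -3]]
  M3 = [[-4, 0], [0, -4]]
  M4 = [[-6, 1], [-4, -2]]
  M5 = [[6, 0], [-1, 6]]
4 classes: {M1}, {M2, M4}, {M3}, {M5}

Characteristic polynomials: χ_{M1} = (x + 3)^2, χ_{M2} = (x + 4)^2, χ_{M3} = (x + 4)^2, χ_{M4} = (x + 4)^2, χ_{M5} = (x - 6)^2.

{M1}: invariant factors (x + 3)^2.

{M2, M4}: invariant factors (x + 4)^2.

{M3}: invariant factors x + 4, x + 4.

{M5}: invariant factors (x - 6)^2.

Matrices are similar if and only if their invariant-factor lists agree; the partition into similarity classes is {M1}, {M2, M4}, {M3}, {M5}.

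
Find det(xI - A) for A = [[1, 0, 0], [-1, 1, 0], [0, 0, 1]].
xI - A = [[x - 1, 0, 0], [1, x - 1, 0], [0, 0, x - 1]].

Expanding det(xI - A) along the first row:
det(xI - A) = + (x - 1)·det([[x - 1, 0], [0, x - 1]]) - (0)·det([[1, 0], [0, x - 1]]) + (0)·det([[1, x - 1], [0, 0]]).

Evaluating gives χ_A(x) = x^3 - 3x^2 + 3x - 1 = (x - 1)^3.

χ_A(x) = (x - 1)^3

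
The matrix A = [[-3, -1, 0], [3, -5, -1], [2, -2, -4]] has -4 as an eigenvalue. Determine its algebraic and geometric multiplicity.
The characteristic polynomial is (x + 4)^3, so the factor x + 4 appears with exponent 3: the algebraic multiplicity is 3.

rank(A + 4I) = 2, so the eigenspace has dimension 3 - 2 = 1: the geometric multiplicity is 1.

Since 1 < 3, A is not diagonalizable.

algebraic multiplicity 3, geometric multiplicity 1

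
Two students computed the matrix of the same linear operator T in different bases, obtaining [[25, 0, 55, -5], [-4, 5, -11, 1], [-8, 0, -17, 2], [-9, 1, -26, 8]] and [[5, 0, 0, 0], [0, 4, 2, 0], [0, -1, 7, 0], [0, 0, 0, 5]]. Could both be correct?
Both have characteristic polynomial (x - 6)(x - 5)^3, but the minimal polynomial of A is (x - 6)(x - 5)^2 while the minimal polynomial of B is (x - 6)(x - 5). The minimal polynomial is a similarity invariant, so A and B are not similar.

No.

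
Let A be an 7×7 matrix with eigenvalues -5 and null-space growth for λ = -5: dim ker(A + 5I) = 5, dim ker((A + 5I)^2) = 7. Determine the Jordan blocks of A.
Jordan blocks: (-5, 2), (-5, 2), (-5, 1), (-5, 1), (-5, 1)

λ = -5: successive nullity increments [5, 2] count blocks of size ≥ k; block sizes are [2, 2, 1, 1, 1].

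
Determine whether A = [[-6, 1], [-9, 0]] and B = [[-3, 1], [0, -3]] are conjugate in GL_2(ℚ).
Two matrices over a field are similar if and only if they have the same invariant factors.

Both A and B have characteristic polynomial (x + 3)^2 and minimal polynomial (x + 3)^2. Computing further, both have invariant factors (x + 3)^2. Hence A and B are similar.

Yes.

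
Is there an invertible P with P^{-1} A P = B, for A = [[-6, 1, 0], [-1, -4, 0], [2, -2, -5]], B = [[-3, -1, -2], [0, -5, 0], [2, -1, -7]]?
Yes.

Two matrices over a field are similar if and only if they have the same invariant factors.

Both A and B have characteristic polynomial (x + 5)^3 and minimal polynomial (x + 5)^2. Computing further, both have invariant factors x + 5, (x + 5)^2. Hence A and B are similar.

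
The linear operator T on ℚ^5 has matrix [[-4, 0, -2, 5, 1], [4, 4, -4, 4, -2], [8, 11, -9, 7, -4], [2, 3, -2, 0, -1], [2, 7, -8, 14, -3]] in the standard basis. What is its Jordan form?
The characteristic polynomial is det(xI - A) = (x + 2)^3(x + 3)^2, so the eigenvalues are -3 (algebraic multiplicity 2), -2 (algebraic multiplicity 3).

For λ = -3: rank(A + 3I) = 4, rank((A + 3I)^2) = 3. The eigenspace has dimension 5 - 4 = 1, so there is 1 Jordan block; the rank sequence gives block sizes [2].

For λ = -2: rank(A + 2I) = 3, rank((A + 2I)^2) = 2. The eigenspace has dimension 5 - 3 = 2, so there are 2 Jordan blocks; the rank sequence gives block sizes [2, 1].

Assembling the blocks gives the Jordan form J above.

J = [[-3, 1, 0, 0, 0], [0, -3, 0, 0, 0], [0, 0, -2, 1, 0], [0, 0, 0, -2, 0], [0, 0, 0, 0, -2]]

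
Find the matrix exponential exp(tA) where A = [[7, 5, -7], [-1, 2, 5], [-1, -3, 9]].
e^{tA} = [[(3*t^2/2 + t + 1)*e^{6*t}, t*(3*t + 5)*e^{6*t}, t*(-3*t - 14)*e^{6*t}/2], [t*(-t - 1)*e^{6*t}, (-2*t^2 - 4*t + 1)*e^{6*t}, t*(t + 5)*e^{6*t}], [t*(-t - 2)*e^{6*t}/2, t*(-t - 3)*e^{6*t}, (t^2 + 6*t + 2)*e^{6*t}/2]]

A has Jordan form J = [[6, 1, 0], [0, 6, 1], [0, 0, 6]] with A = PJP^{-1}, so e^{tA} = P e^{tJ} P^{-1}.

For a Jordan block J_k(λ), e^{tJ_k(λ)} = e^{λt} · (I + tN + t^2 N^2/2! + ... + t^{k-1} N^{k-1}/(k-1)!) where N is the nilpotent superdiagonal part.

Assembling the blocks and conjugating back gives the entries of e^{tA} as shown above.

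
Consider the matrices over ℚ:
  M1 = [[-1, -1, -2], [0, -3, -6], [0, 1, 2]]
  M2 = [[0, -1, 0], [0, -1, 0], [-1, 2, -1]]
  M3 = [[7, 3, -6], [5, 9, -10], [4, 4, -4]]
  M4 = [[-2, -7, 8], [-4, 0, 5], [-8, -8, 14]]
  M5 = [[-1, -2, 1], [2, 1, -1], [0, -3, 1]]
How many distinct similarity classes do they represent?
4 classes: {M1, M2}, {M3}, {M4}, {M5}

Characteristic polynomials: χ_{M1} = x(x + 1)^2, χ_{M2} = x(x + 1)^2, χ_{M3} = (x - 4)^3, χ_{M4} = (x - 4)^3, χ_{M5} = x^2(x - 1).

{M1, M2}: invariant factors x(x + 1)^2.

{M3}: invariant factors x - 4, (x - 4)^2.

{M4}: invariant factors (x - 4)^3.

{M5}: invariant factors x^2(x - 1).

Matrices are similar if and only if their invariant-factor lists agree; the partition into similarity classes is {M1, M2}, {M3}, {M4}, {M5}.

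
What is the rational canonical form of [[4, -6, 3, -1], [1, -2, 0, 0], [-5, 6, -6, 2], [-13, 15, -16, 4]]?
R = [[0, 0, 0, 0], [1, 0, 0, -1], [0, 1, 0, -4], [0, 0, 1, 0]]

The invariant factors of A (the non-unit diagonal entries of the Smith normal form of xI - A over ℚ[x]) are x(x^3 + 4x + 1), each dividing the next. The characteristic polynomial is their product, x(x^3 + 4x + 1).

The rational canonical form is the block-diagonal matrix of companion matrices C(f_i):
R = [[0, 0, 0, 0], [1, 0, 0, -1], [0, 1, 0, -4], [0, 0, 1, 0]].

Note the characteristic polynomial does not split into linear factors over ℚ, so A has no Jordan form over ℚ; the rational canonical form exists over any field.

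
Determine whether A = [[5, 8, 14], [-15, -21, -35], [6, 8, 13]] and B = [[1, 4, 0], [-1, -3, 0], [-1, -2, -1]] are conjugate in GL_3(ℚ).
Two matrices over a field are similar if and only if they have the same invariant factors.

Both A and B have characteristic polynomial (x + 1)^3 and minimal polynomial (x + 1)^2. Computing further, both have invariant factors x + 1, (x + 1)^2. Hence A and B are similar.

Yes.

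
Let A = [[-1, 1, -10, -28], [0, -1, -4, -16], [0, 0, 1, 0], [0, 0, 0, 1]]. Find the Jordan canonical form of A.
J = [[-1, 1, 0, 0], [0, -1, 0, 0], [0, 0, 1, 0], [0, 0, 0, 1]]

The characteristic polynomial is det(xI - A) = (x - 1)^2(x + 1)^2, so the eigenvalues are -1 (algebraic multiplicity 2), 1 (algebraic multiplicity 2).

For λ = -1: rank(A + I) = 3, rank((A + I)^2) = 2. The eigenspace has dimension 4 - 3 = 1, so there is 1 Jordan block; the rank sequence gives block sizes [2].

For λ = 1: rank(A - I) = 2. The eigenspace has dimension 4 - 2 = 2, so there are 2 Jordan blocks; the rank sequence gives block sizes [1, 1].

Assembling the blocks gives the Jordan form J above.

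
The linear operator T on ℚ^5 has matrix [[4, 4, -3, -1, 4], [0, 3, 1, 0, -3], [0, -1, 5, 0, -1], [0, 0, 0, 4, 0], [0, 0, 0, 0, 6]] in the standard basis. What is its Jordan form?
J = [[4, 1, 0, 0, 0], [0, 4, 1, 0, 0], [0, 0, 4, 0, 0], [0, 0, 0, 4, 0], [0, 0, 0, 0, 6]]

The characteristic polynomial is det(xI - A) = (x - 6)(x - 4)^4, so the eigenvalues are 4 (algebraic multiplicity 4), 6 (algebraic multiplicity 1).

For λ = 4: rank(A - 4I) = 3, rank((A - 4I)^2) = 2, rank((A - 4I)^3) = 1. The eigenspace has dimension 5 - 3 = 2, so there are 2 Jordan blocks; the rank sequence gives block sizes [3, 1].

For λ = 6: algebraic multiplicity 1 gives one 1×1 block.

Assembling the blocks gives the Jordan form J above.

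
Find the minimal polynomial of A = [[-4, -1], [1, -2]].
m_A(x) = (x + 3)^2

The characteristic polynomial factors as (x + 3)^2. The minimal polynomial is ∏(x - λ)^{k_λ} where k_λ is the size of the largest Jordan block at λ.

For λ = -3: rank(A + 3I) = 1, and the largest Jordan block has size 2 (the smallest k with rank((A + 3I)^k) = rank((A + 3I)^(k+1))).

So m_A(x) = (x + 3)^2.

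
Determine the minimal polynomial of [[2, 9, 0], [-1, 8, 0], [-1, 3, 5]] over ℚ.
The characteristic polynomial factors as (x - 5)^3. The minimal polynomial is ∏(x - λ)^{k_λ} where k_λ is the size of the largest Jordan block at λ.

For λ = 5: rank(A - 5I) = 1, and the largest Jordan block has size 2 (the smallest k with rank((A - 5I)^k) = rank((A - 5I)^(k+1))).

So m_A(x) = (x - 5)^2.

m_A(x) = (x - 5)^2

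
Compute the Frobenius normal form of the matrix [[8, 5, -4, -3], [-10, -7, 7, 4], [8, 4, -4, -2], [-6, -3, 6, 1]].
The invariant factors of A (the non-unit diagonal entries of the Smith normal form of xI - A over ℚ[x]) are x + 2, (x - 1)^2(x + 2), each dividing the next. The characteristic polynomial is their product, (x - 1)^2(x + 2)^2.

The rational canonical form is the block-diagonal matrix of companion matrices C(f_i):
R = [[-2, 0, 0, 0], [0, 0, 0, -2], [0, 1, 0, 3], [0, 0, 1, 0]].

R = [[-2, 0, 0, 0], [0, 0, 0, -2], [0, 1, 0, 3], [0, 0, 1, 0]]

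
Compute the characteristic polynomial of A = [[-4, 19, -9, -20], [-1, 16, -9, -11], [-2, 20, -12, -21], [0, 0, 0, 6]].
χ_A(x) = (x - 6)^2(x + 3)^2

xI - A = [[x + 4, -19, 9, 20], [1, x - 16, 9, 11], [2, -20, x + 12, 21], [0, 0, 0, x - 6]].

Expanding det(xI - A) along the first row:
det(xI - A) = + (x + 4)·det([[x - 16, 9, 11], [-20, x + 12, 21], [0, 0, x - 6]]) - (-19)·det([[1, 9, 11], [2, x + 12, 21], [0, 0, x - 6]]) + (9)·det([[1, x - 16, 11], [2, -20, 21], [0, 0, x - 6]]) - (20)·det([[1, x - 16, 9], [2, -20, x + 12], [0, 0, 0]]).

Evaluating gives χ_A(x) = x^4 - 6x^3 - 27x^2 + 108x + 324 = (x - 6)^2(x + 3)^2.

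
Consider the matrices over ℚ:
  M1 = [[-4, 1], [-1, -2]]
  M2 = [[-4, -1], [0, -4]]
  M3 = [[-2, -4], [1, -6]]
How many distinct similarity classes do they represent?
2 classes: {M1}, {M2, M3}

Characteristic polynomials: χ_{M1} = (x + 3)^2, χ_{M2} = (x + 4)^2, χ_{M3} = (x + 4)^2.

{M1}: invariant factors (x + 3)^2.

{M2, M3}: invariant factors (x + 4)^2.

Matrices are similar if and only if their invariant-factor lists agree; the partition into similarity classes is {M1}, {M2, M3}.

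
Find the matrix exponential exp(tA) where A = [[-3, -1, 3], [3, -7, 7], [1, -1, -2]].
A has Jordan form J = [[-4, 1, 0], [0, -4, 1], [0, 0, -4]] with A = PJP^{-1}, so e^{tA} = P e^{tJ} P^{-1}.

For a Jordan block J_k(λ), e^{tJ_k(λ)} = e^{λt} · (I + tN + t^2 N^2/2! + ... + t^{k-1} N^{k-1}/(k-1)!) where N is the nilpotent superdiagonal part.

Assembling the blocks and conjugating back gives the entries of e^{tA} as shown above.

e^{tA} = [[(t^2/2 + t + 1)*e^{-4*t}, t*(-t - 2)*e^{-4*t}/2, t*(t + 3)*e^{-4*t}], [t*(t + 6)*e^{-4*t}/2, (-t^2 - 6*t + 2)*e^{-4*t}/2, t*(t + 7)*e^{-4*t}], [t*e^{-4*t}, -t*e^{-4*t}, (2*t + 1)*e^{-4*t}]]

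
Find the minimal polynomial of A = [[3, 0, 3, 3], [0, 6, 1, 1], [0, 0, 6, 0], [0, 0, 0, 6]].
m_A(x) = (x - 6)^2(x - 3)

The characteristic polynomial factors as (x - 6)^3(x - 3). The minimal polynomial is ∏(x - λ)^{k_λ} where k_λ is the size of the largest Jordan block at λ.

For λ = 3: rank(A - 3I) = 3, and the largest Jordan block has size 1 (the smallest k with rank((A - 3I)^k) = rank((A - 3I)^(k+1))).
For λ = 6: rank(A - 6I) = 2, and the largest Jordan block has size 2 (the smallest k with rank((A - 6I)^k) = rank((A - 6I)^(k+1))).

So m_A(x) = (x - 6)^2(x - 3).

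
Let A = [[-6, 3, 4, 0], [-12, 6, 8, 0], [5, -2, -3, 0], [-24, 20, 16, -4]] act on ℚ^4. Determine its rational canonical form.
The invariant factors of A (the non-unit diagonal entries of the Smith normal form of xI - A over ℚ[x]) are x + 4, x(x - 1)(x + 4), each dividing the next. The characteristic polynomial is their product, x(x - 1)(x + 4)^2.

The rational canonical form is the block-diagonal matrix of companion matrices C(f_i):
R = [[-4, 0, 0, 0], [0, 0, 0, 0], [0, 1, 0, 4], [0, 0, 1, -3]].

R = [[-4, 0, 0, 0], [0, 0, 0, 0], [0, 1, 0, 4], [0, 0, 1, -3]]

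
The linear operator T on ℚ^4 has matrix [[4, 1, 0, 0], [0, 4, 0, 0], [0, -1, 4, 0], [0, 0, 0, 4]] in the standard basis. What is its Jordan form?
J = [[4, 1, 0, 0], [0, 4, 0, 0], [0, 0, 4, 0], [0, 0, 0, 4]]

The characteristic polynomial is det(xI - A) = (x - 4)^4, so the eigenvalues are 4 (algebraic multiplicity 4).

For λ = 4: rank(A - 4I) = 1, rank((A - 4I)^2) = 0. The eigenspace has dimension 4 - 1 = 3, so there are 3 Jordan blocks; the rank sequence gives block sizes [2, 1, 1].

Assembling the blocks gives the Jordan form J above.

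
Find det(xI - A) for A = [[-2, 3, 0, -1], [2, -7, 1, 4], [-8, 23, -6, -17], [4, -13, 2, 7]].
χ_A(x) = (x + 2)^4

xI - A = [[x + 2, -3, 0, 1], [-2, x + 7, -1, -4], [8, -23, x + 6, 17], [-4, 13, -2, x - 7]].

Expanding det(xI - A) along the first row:
det(xI - A) = + (x + 2)·det([[x + 7, -1, -4], [-23, x + 6, 17], [13, -2, x - 7]]) - (-3)·det([[-2, -1, -4], [8, x + 6, 17], [-4, -2, x - 7]]) + (0)·det([[-2, x + 7, -4], [8, -23, 17], [-4, 13, x - 7]]) - (1)·det([[-2, x + 7, -1], [8, -23, x + 6], [-4, 13, -2]]).

Evaluating gives χ_A(x) = x^4 + 8x^3 + 24x^2 + 32x + 16 = (x + 2)^4.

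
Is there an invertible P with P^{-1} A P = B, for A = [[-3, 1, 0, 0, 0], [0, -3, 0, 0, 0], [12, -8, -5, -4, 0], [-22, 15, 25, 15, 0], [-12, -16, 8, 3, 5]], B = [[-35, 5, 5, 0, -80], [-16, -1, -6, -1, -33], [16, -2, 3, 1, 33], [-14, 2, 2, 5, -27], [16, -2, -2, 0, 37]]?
Two matrices over a field are similar if and only if they have the same invariant factors.

Both A and B have characteristic polynomial (x - 5)^3(x + 3)^2 and minimal polynomial (x - 5)^3(x + 3)^2. Computing further, both have invariant factors (x - 5)^3(x + 3)^2. Hence A and B are similar.

Yes.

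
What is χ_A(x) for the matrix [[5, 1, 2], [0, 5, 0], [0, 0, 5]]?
χ_A(x) = (x - 5)^3

xI - A = [[x - 5, -1, -2], [0, x - 5, 0], [0, 0, x - 5]].

Expanding det(xI - A) along the first row:
det(xI - A) = + (x - 5)·det([[x - 5, 0], [0, x - 5]]) - (-1)·det([[0, 0], [0, x - 5]]) + (-2)·det([[0, x - 5], [0, 0]]).

Evaluating gives χ_A(x) = x^3 - 15x^2 + 75x - 125 = (x - 5)^3.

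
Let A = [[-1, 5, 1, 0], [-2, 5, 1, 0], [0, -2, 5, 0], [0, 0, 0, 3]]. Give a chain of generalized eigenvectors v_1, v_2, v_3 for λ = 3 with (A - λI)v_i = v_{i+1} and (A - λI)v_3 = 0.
v_1 = [[3, 2, 3, 0]]^T, v_2 = [[1, 1, 2, 0]]^T, v_3 = [[3, 2, 2, 0]]^T

We seek v_1 ∈ ker((A - 3I)^3) \ ker((A - 3I)^2), then set v_{i+1} = (A - 3I) v_i.

One such chain is v_1 = [[3, 2, 3, 0]]^T, v_2 = [[1, 1, 2, 0]]^T, v_3 = [[3, 2, 2, 0]]^T. Check: (A - 3I) v_3 = [[0, 0, 0, 0]]^T = 0.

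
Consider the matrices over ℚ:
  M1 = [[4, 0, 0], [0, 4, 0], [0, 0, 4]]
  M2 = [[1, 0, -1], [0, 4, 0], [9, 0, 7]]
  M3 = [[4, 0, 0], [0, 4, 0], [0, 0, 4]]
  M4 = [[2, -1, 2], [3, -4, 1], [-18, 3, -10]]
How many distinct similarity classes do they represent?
3 classes: {M1, M3}, {M2}, {M4}

Characteristic polynomials: χ_{M1} = (x - 4)^3, χ_{M2} = (x - 4)^3, χ_{M3} = (x - 4)^3, χ_{M4} = (x + 4)^3.

{M1, M3}: invariant factors x - 4, x - 4, x - 4.

{M2}: invariant factors x - 4, (x - 4)^2.

{M4}: invariant factors (x + 4)^3.

Matrices are similar if and only if their invariant-factor lists agree; the partition into similarity classes is {M1, M3}, {M2}, {M4}.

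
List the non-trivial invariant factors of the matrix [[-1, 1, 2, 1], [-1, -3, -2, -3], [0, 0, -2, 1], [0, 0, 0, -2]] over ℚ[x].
The Jordan structure of A has elementary divisors (x + 2)^2, (x + 2)^2. Arranging the block sizes at each eigenvalue in decreasing order and taking row products gives the invariant factors.

Invariant factors (smallest first, each dividing the next): (x + 2)^2, (x + 2)^2.

Check: the last factor (x + 2)^2 is the minimal polynomial, and the product (x + 2)^4 is the characteristic polynomial.

(x + 2)^2, (x + 2)^2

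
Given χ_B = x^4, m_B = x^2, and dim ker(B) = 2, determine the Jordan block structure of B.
λ = 0: algebraic multiplicity 4 (exponent in χ_B), largest block size 2 (exponent in m_B), 2 blocks (geometric multiplicity). These force block sizes [2, 2].

Jordan blocks: (0, 2), (0, 2)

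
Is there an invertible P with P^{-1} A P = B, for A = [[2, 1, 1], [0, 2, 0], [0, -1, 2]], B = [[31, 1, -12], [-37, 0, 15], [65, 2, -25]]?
Two matrices over a field are similar if and only if they have the same invariant factors.

Both A and B have characteristic polynomial (x - 2)^3 and minimal polynomial (x - 2)^3. Computing further, both have invariant factors (x - 2)^3. Hence A and B are similar.

Yes.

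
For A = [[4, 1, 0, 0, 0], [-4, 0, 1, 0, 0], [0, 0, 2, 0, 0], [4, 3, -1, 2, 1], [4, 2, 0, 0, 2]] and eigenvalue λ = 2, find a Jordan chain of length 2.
v_1 = [[0, 0, 0, 0, 1]]^T, v_2 = [[0, 0, 0, 1, 0]]^T

We seek v_1 ∈ ker((A - 2I)^2) \ ker(A - 2I), then set v_{i+1} = (A - 2I) v_i.

One such chain is v_1 = [[0, 0, 0, 0, 1]]^T, v_2 = [[0, 0, 0, 1, 0]]^T. Check: (A - 2I) v_2 = [[0, 0, 0, 0, 0]]^T = 0.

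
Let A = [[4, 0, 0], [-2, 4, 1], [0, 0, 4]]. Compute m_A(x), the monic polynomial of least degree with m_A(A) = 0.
m_A(x) = (x - 4)^2

The characteristic polynomial factors as (x - 4)^3. The minimal polynomial is ∏(x - λ)^{k_λ} where k_λ is the size of the largest Jordan block at λ.

For λ = 4: rank(A - 4I) = 1, and the largest Jordan block has size 2 (the smallest k with rank((A - 4I)^k) = rank((A - 4I)^(k+1))).

So m_A(x) = (x - 4)^2.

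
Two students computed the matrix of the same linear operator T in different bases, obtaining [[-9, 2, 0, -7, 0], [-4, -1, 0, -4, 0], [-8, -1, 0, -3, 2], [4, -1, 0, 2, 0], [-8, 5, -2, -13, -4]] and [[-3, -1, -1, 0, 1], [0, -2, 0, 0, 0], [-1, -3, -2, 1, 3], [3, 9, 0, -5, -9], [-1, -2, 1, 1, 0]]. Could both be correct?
Two matrices over a field are similar if and only if they have the same invariant factors.

Both A and B have characteristic polynomial (x + 2)^3(x + 3)^2 and minimal polynomial (x + 2)^2(x + 3)^2. Computing further, both have invariant factors x + 2, (x + 2)^2(x + 3)^2. Hence A and B are similar.

Yes.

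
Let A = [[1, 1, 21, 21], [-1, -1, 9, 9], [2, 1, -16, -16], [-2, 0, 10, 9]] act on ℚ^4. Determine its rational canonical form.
R = [[0, 0, 0, 30], [1, 0, 0, 21], [0, 1, 0, -7], [0, 0, 1, -7]]

The invariant factors of A (the non-unit diagonal entries of the Smith normal form of xI - A over ℚ[x]) are (x + 2)(x + 5)(x^2 - 3), each dividing the next. The characteristic polynomial is their product, (x + 2)(x + 5)(x^2 - 3).

The rational canonical form is the block-diagonal matrix of companion matrices C(f_i):
R = [[0, 0, 0, 30], [1, 0, 0, 21], [0, 1, 0, -7], [0, 0, 1, -7]].

Note the characteristic polynomial does not split into linear factors over ℚ, so A has no Jordan form over ℚ; the rational canonical form exists over any field.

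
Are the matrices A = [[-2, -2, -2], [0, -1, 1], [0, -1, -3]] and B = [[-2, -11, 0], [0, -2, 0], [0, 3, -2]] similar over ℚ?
Two matrices over a field are similar if and only if they have the same invariant factors.

Both A and B have characteristic polynomial (x + 2)^3 and minimal polynomial (x + 2)^2. Computing further, both have invariant factors x + 2, (x + 2)^2. Hence A and B are similar.

Yes.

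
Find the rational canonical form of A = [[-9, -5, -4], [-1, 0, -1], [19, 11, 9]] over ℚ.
R = [[0, 0, -5], [1, 0, -1], [0, 1, 0]]

The invariant factors of A (the non-unit diagonal entries of the Smith normal form of xI - A over ℚ[x]) are x^3 + x + 5, each dividing the next. The characteristic polynomial is their product, x^3 + x + 5.

The rational canonical form is the block-diagonal matrix of companion matrices C(f_i):
R = [[0, 0, -5], [1, 0, -1], [0, 1, 0]].

Note the characteristic polynomial does not split into linear factors over ℚ, so A has no Jordan form over ℚ; the rational canonical form exists over any field.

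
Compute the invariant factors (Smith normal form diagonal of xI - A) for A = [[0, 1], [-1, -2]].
The Jordan structure of A has elementary divisors (x + 1)^2. Arranging the block sizes at each eigenvalue in decreasing order and taking row products gives the invariant factors.

Invariant factors (smallest first, each dividing the next): (x + 1)^2.

Check: the last factor (x + 1)^2 is the minimal polynomial, and the product (x + 1)^2 is the characteristic polynomial.

(x + 1)^2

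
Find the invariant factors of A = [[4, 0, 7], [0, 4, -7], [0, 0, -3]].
x - 4, (x - 4)(x + 3)

The Jordan structure of A has elementary divisors (x + 3), (x - 4), (x - 4). Arranging the block sizes at each eigenvalue in decreasing order and taking row products gives the invariant factors.

Invariant factors (smallest first, each dividing the next): x - 4, (x - 4)(x + 3).

Check: the last factor (x - 4)(x + 3) is the minimal polynomial, and the product (x - 4)^2(x + 3) is the characteristic polynomial.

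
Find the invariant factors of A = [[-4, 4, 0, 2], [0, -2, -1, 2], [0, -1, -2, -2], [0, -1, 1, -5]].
The Jordan structure of A has elementary divisors (x + 4), (x + 3)^2, (x + 3). Arranging the block sizes at each eigenvalue in decreasing order and taking row products gives the invariant factors.

Invariant factors (smallest first, each dividing the next): x + 3, (x + 3)^2(x + 4).

Check: the last factor (x + 3)^2(x + 4) is the minimal polynomial, and the product (x + 3)^3(x + 4) is the characteristic polynomial.

x + 3, (x + 3)^2(x + 4)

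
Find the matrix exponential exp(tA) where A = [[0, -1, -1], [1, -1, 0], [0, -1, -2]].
e^{tA} = [[(t + 1)*e^{-t}, -t*e^{-t}, -t*e^{-t}], [t*(t + 2)*e^{-t}/2, (2 - t^2)*e^{-t}/2, -t^2*e^{-t}/2], [-t^2*e^{-t}/2, t*(t - 2)*e^{-t}/2, (t^2/2 - t + 1)*e^{-t}]]

A has Jordan form J = [[-1, 1, 0], [0, -1, 1], [0, 0, -1]] with A = PJP^{-1}, so e^{tA} = P e^{tJ} P^{-1}.

For a Jordan block J_k(λ), e^{tJ_k(λ)} = e^{λt} · (I + tN + t^2 N^2/2! + ... + t^{k-1} N^{k-1}/(k-1)!) where N is the nilpotent superdiagonal part.

Assembling the blocks and conjugating back gives the entries of e^{tA} as shown above.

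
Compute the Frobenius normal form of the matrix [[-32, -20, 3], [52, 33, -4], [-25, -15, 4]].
The invariant factors of A (the non-unit diagonal entries of the Smith normal form of xI - A over ℚ[x]) are (x - 3)^2(x + 1), each dividing the next. The characteristic polynomial is their product, (x - 3)^2(x + 1).

The rational canonical form is the block-diagonal matrix of companion matrices C(f_i):
R = [[0, 0, -9], [1, 0, -3], [0, 1, 5]].

R = [[0, 0, -9], [1, 0, -3], [0, 1, 5]]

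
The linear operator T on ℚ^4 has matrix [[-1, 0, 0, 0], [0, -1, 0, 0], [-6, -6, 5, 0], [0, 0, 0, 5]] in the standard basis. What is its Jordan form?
The characteristic polynomial is det(xI - A) = (x - 5)^2(x + 1)^2, so the eigenvalues are -1 (algebraic multiplicity 2), 5 (algebraic multiplicity 2).

For λ = -1: rank(A + I) = 2. The eigenspace has dimension 4 - 2 = 2, so there are 2 Jordan blocks; the rank sequence gives block sizes [1, 1].

For λ = 5: rank(A - 5I) = 2. The eigenspace has dimension 4 - 2 = 2, so there are 2 Jordan blocks; the rank sequence gives block sizes [1, 1].

Assembling the blocks gives the Jordan form J above.

J = [[-1, 0, 0, 0], [0, -1, 0, 0], [0, 0, 5, 0], [0, 0, 0, 5]]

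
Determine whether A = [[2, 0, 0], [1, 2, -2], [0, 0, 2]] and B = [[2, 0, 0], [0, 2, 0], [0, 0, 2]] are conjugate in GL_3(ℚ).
No.

Both have characteristic polynomial (x - 2)^3, but the minimal polynomial of A is (x - 2)^2 while the minimal polynomial of B is x - 2. The minimal polynomial is a similarity invariant, so A and B are not similar.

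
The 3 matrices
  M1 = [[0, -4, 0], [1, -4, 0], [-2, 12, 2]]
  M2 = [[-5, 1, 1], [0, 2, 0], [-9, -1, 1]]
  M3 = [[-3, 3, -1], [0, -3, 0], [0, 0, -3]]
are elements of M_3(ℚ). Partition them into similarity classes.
Characteristic polynomials: χ_{M1} = (x - 2)(x + 2)^2, χ_{M2} = (x - 2)(x + 2)^2, χ_{M3} = (x + 3)^3.

{M1, M2}: invariant factors (x - 2)(x + 2)^2.

{M3}: invariant factors x + 3, (x + 3)^2.

Matrices are similar if and only if their invariant-factor lists agree; the partition into similarity classes is {M1, M2}, {M3}.

2 classes: {M1, M2}, {M3}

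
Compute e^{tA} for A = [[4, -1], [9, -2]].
A has Jordan form J = [[1, 1], [0, 1]] with A = PJP^{-1}, so e^{tA} = P e^{tJ} P^{-1}.

For a Jordan block J_k(λ), e^{tJ_k(λ)} = e^{λt} · (I + tN + t^2 N^2/2! + ... + t^{k-1} N^{k-1}/(k-1)!) where N is the nilpotent superdiagonal part.

Assembling the blocks and conjugating back gives the entries of e^{tA} as shown above.

e^{tA} = [[(3*t + 1)*e^{t}, -t*e^{t}], [9*t*e^{t}, (1 - 3*t)*e^{t}]]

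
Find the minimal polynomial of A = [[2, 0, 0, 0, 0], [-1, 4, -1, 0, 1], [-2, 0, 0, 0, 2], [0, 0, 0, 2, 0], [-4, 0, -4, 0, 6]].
The characteristic polynomial factors as (x - 4)^2(x - 2)^3. The minimal polynomial is ∏(x - λ)^{k_λ} where k_λ is the size of the largest Jordan block at λ.

For λ = 2: rank(A - 2I) = 2, and the largest Jordan block has size 1 (the smallest k with rank((A - 2I)^k) = rank((A - 2I)^(k+1))).
For λ = 4: rank(A - 4I) = 4, and the largest Jordan block has size 2 (the smallest k with rank((A - 4I)^k) = rank((A - 4I)^(k+1))).

So m_A(x) = (x - 4)^2(x - 2).

m_A(x) = (x - 4)^2(x - 2)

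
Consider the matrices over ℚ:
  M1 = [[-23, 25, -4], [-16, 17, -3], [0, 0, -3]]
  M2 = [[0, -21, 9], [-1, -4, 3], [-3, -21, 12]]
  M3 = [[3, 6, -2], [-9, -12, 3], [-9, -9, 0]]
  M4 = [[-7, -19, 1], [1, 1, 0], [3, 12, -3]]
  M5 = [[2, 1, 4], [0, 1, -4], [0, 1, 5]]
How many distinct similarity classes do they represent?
Characteristic polynomials: χ_{M1} = (x + 3)^3, χ_{M2} = (x - 3)^2(x - 2), χ_{M3} = (x + 3)^3, χ_{M4} = (x + 3)^3, χ_{M5} = (x - 3)^2(x - 2).

{M1, M4}: invariant factors (x + 3)^3.

{M2}: invariant factors x - 3, (x - 3)(x - 2).

{M3}: invariant factors x + 3, (x + 3)^2.

{M5}: invariant factors (x - 3)^2(x - 2).

Matrices are similar if and only if their invariant-factor lists agree; the partition into similarity classes is {M1, M4}, {M2}, {M3}, {M5}.

4 classes: {M1, M4}, {M2}, {M3}, {M5}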